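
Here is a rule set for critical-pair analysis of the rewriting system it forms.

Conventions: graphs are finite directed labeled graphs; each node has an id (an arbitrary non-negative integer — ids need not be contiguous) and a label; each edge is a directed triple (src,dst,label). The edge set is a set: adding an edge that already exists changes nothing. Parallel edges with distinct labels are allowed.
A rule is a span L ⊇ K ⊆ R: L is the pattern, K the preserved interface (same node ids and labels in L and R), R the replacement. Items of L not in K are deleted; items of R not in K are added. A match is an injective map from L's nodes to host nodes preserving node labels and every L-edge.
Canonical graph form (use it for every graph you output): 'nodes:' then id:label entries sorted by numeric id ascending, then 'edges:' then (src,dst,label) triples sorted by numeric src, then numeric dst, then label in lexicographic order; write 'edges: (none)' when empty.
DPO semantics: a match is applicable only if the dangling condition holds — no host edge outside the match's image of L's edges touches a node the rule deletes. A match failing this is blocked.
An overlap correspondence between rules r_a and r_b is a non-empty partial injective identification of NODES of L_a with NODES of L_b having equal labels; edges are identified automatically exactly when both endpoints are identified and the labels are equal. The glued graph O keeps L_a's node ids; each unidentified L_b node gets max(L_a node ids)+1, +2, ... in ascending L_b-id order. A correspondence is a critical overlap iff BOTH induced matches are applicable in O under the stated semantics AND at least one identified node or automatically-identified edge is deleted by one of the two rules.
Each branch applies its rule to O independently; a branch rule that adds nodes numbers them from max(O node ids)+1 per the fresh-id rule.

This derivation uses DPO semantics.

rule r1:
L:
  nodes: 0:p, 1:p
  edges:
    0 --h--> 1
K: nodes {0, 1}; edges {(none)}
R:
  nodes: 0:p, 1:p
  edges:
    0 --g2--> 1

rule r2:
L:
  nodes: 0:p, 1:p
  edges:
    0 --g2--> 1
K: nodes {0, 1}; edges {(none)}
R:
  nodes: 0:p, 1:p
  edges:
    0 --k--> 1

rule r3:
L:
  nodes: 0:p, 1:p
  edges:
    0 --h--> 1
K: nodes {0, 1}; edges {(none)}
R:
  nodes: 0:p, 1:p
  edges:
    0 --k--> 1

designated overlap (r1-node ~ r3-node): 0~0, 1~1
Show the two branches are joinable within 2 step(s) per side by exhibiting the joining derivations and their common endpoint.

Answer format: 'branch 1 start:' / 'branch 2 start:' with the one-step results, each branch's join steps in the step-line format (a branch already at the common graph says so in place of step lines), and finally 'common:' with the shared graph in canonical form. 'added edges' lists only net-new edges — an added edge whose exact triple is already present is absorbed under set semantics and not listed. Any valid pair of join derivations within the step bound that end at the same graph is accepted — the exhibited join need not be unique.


branch 1 start:
nodes: 0:p, 1:p
edges: (0,1,g2)
branch 2 start:
nodes: 0:p, 1:p
edges: (0,1,k)
branch 1 step 1: rule r2; match: 0->0, 1->1; deleted nodes (none); deleted edges (0,1,g2); added nodes (none); added edges (0,1,k); result: nodes: 0:p, 1:p edges: (0,1,k)
branch 2: already at the common graph (0 steps)
common:
nodes: 0:p, 1:p
edges: (0,1,k)


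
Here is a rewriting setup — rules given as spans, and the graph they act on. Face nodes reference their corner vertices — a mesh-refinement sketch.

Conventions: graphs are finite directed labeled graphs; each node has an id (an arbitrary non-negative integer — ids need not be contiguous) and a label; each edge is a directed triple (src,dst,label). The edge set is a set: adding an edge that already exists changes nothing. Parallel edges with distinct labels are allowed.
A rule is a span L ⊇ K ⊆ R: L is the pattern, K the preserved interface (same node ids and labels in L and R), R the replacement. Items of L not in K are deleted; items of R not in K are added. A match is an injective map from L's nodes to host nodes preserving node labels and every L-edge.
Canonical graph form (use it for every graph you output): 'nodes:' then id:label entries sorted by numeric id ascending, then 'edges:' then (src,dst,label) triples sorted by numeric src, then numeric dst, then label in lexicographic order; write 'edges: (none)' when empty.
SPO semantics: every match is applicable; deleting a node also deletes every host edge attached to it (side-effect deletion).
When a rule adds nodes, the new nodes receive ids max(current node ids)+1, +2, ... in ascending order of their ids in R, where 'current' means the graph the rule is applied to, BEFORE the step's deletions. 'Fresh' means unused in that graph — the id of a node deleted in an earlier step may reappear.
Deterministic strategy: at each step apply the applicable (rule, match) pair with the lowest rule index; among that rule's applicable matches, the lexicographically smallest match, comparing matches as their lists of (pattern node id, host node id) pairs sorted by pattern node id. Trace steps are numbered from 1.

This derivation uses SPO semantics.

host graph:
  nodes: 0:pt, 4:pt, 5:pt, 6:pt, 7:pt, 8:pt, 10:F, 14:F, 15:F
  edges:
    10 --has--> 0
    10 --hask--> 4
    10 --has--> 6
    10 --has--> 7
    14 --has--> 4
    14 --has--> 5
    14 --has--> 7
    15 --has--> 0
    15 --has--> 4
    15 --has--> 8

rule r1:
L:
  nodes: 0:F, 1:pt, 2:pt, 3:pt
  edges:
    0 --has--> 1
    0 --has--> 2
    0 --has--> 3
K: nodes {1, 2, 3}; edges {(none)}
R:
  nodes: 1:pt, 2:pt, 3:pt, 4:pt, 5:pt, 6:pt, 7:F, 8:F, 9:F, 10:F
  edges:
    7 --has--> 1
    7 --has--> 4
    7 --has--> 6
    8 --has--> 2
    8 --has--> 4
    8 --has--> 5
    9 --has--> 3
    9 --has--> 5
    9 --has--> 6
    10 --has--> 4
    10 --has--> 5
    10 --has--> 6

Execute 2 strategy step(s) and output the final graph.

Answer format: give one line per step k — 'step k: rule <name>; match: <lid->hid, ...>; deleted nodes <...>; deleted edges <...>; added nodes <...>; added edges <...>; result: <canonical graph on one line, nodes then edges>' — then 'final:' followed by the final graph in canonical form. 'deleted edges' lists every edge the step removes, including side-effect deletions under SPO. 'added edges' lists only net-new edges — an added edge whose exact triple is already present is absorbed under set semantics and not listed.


step 1: rule r1; match: 0->10, 1->0, 2->6, 3->7; deleted nodes 10; deleted edges (10,0,has); (10,4,hask); (10,6,has); (10,7,has); added nodes 16, 17, 18, 19, 20, 21, 22; added edges (19,0,has); (19,16,has); (19,18,has); (20,6,has); (20,16,has); (20,17,has); (21,7,has); (21,17,has); (21,18,has); (22,16,has); (22,17,has); (22,18,has); result: nodes: 0:pt, 4:pt, 5:pt, 6:pt, 7:pt, 8:pt, 14:F, 15:F, 16:pt, 17:pt, 18:pt, 19:F, 20:F, 21:F, 22:F edges: (14,4,has); (14,5,has); (14,7,has); (15,0,has); (15,4,has); (15,8,has); (19,0,has); (19,16,has); (19,18,has); (20,6,has); (20,16,has); (20,17,has); (21,7,has); (21,17,has); (21,18,has); (22,16,has); (22,17,has); (22,18,has)
step 2: rule r1; match: 0->14, 1->4, 2->5, 3->7; deleted nodes 14; deleted edges (14,4,has); (14,5,has); (14,7,has); added nodes 23, 24, 25, 26, 27, 28, 29; added edges (26,4,has); (26,23,has); (26,25,has); (27,5,has); (27,23,has); (27,24,has); (28,7,has); (28,24,has); (28,25,has); (29,23,has); (29,24,has); (29,25,has); result: nodes: 0:pt, 4:pt, 5:pt, 6:pt, 7:pt, 8:pt, 15:F, 16:pt, 17:pt, 18:pt, 19:F, 20:F, 21:F, 22:F, 23:pt, 24:pt, 25:pt, 26:F, 27:F, 28:F, 29:F edges: (15,0,has); (15,4,has); (15,8,has); (19,0,has); (19,16,has); (19,18,has); (20,6,has); (20,16,has); (20,17,has); (21,7,has); (21,17,has); (21,18,has); (22,16,has); (22,17,has); (22,18,has); (26,4,has); (26,23,has); (26,25,has); (27,5,has); (27,23,has); (27,24,has); (28,7,has); (28,24,has); (28,25,has); (29,23,has); (29,24,has); (29,25,has)
final:
nodes: 0:pt, 4:pt, 5:pt, 6:pt, 7:pt, 8:pt, 15:F, 16:pt, 17:pt, 18:pt, 19:F, 20:F, 21:F, 22:F, 23:pt, 24:pt, 25:pt, 26:F, 27:F, 28:F, 29:F
edges: (15,0,has); (15,4,has); (15,8,has); (19,0,has); (19,16,has); (19,18,has); (20,6,has); (20,16,has); (20,17,has); (21,7,has); (21,17,has); (21,18,has); (22,16,has); (22,17,has); (22,18,has); (26,4,has); (26,23,has); (26,25,has); (27,5,has); (27,23,has); (27,24,has); (28,7,has); (28,24,has); (28,25,has); (29,23,has); (29,24,has); (29,25,has)


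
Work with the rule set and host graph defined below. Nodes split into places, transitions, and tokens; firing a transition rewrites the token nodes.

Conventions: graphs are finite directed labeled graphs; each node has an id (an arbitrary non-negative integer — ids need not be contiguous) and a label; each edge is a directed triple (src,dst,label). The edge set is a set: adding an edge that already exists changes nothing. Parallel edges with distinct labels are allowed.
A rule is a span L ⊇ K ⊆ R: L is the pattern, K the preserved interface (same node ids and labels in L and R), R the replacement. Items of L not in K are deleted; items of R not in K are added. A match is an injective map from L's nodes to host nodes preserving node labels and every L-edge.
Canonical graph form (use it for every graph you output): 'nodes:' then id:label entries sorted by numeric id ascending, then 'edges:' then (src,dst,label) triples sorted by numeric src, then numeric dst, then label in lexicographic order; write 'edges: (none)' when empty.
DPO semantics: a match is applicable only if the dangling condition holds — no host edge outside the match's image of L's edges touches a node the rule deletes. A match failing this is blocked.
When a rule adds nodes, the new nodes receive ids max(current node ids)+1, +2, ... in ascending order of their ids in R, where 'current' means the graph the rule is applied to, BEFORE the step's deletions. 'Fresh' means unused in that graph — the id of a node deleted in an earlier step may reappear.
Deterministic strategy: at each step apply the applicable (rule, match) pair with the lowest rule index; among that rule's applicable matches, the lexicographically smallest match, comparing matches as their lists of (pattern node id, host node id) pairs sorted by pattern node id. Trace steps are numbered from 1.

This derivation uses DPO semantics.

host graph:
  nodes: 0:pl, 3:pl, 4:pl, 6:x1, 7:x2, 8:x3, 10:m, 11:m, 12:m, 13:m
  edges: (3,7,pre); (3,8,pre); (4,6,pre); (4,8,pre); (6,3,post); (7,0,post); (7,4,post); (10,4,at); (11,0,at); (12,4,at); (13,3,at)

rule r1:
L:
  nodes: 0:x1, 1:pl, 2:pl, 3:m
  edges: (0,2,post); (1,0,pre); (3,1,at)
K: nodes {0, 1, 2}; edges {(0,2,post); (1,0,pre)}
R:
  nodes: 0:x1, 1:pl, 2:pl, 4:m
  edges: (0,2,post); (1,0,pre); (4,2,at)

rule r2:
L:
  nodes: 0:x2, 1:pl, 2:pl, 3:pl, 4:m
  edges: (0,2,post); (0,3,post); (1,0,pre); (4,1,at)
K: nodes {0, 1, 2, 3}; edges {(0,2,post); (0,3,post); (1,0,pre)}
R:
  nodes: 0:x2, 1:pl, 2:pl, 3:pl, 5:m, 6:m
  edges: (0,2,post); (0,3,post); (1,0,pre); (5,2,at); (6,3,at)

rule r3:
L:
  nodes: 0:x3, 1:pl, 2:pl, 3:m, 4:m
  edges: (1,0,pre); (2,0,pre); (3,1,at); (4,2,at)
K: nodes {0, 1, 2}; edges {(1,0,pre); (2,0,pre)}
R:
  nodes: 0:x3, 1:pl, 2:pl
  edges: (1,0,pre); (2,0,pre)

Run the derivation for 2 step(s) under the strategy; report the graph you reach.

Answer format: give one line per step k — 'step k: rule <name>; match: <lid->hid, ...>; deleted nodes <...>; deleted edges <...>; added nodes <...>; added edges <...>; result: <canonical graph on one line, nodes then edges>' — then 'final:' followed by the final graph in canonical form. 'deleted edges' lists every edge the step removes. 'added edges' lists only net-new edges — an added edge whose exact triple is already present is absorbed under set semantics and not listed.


step 1: rule r1; match: 0->6, 1->4, 2->3, 3->10; deleted nodes 10; deleted edges (10,4,at); added nodes 14; added edges (14,3,at); result: nodes: 0:pl, 3:pl, 4:pl, 6:x1, 7:x2, 8:x3, 11:m, 12:m, 13:m, 14:m edges: (3,7,pre); (3,8,pre); (4,6,pre); (4,8,pre); (6,3,post); (7,0,post); (7,4,post); (11,0,at); (12,4,at); (13,3,at); (14,3,at)
step 2: rule r1; match: 0->6, 1->4, 2->3, 3->12; deleted nodes 12; deleted edges (12,4,at); added nodes 15; added edges (15,3,at); result: nodes: 0:pl, 3:pl, 4:pl, 6:x1, 7:x2, 8:x3, 11:m, 13:m, 14:m, 15:m edges: (3,7,pre); (3,8,pre); (4,6,pre); (4,8,pre); (6,3,post); (7,0,post); (7,4,post); (11,0,at); (13,3,at); (14,3,at); (15,3,at)
final:
nodes: 0:pl, 3:pl, 4:pl, 6:x1, 7:x2, 8:x3, 11:m, 13:m, 14:m, 15:m
edges: (3,7,pre); (3,8,pre); (4,6,pre); (4,8,pre); (6,3,post); (7,0,post); (7,4,post); (11,0,at); (13,3,at); (14,3,at); (15,3,at)


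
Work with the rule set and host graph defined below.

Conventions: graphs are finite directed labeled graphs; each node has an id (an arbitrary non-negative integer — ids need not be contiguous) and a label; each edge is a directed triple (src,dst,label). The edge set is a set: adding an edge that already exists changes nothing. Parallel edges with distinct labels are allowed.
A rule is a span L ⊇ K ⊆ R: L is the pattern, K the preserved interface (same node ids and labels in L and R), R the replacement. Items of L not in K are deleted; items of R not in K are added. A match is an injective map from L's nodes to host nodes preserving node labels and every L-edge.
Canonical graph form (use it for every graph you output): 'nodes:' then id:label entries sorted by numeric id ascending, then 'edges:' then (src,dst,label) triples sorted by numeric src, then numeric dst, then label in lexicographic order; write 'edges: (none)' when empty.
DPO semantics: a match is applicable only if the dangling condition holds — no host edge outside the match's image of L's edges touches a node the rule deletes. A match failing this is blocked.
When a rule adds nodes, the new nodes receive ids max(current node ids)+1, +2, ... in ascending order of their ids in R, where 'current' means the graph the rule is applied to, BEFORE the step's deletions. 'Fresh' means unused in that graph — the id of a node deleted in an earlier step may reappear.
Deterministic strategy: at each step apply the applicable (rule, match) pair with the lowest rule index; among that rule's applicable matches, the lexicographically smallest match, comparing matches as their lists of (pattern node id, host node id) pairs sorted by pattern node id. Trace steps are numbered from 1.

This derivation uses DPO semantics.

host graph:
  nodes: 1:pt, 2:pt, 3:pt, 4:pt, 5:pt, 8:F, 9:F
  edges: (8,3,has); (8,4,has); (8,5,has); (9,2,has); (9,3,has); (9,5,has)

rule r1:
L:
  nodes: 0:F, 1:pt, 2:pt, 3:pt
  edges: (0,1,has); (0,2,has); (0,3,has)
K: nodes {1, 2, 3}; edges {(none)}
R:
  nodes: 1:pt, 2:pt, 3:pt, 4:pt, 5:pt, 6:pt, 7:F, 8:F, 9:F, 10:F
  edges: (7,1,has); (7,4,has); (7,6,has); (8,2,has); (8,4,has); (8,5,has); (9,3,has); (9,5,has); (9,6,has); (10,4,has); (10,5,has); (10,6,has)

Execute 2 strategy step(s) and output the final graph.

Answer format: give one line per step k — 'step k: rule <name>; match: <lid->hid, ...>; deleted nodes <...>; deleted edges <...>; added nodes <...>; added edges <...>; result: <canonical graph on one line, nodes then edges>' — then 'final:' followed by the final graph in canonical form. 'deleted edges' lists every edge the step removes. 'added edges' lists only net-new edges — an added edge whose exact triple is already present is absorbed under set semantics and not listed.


step 1: rule r1; match: 0->8, 1->3, 2->4, 3->5; deleted nodes 8; deleted edges (8,3,has); (8,4,has); (8,5,has); added nodes 10, 11, 12, 13, 14, 15, 16; added edges (13,3,has); (13,10,has); (13,12,has); (14,4,has); (14,10,has); (14,11,has); (15,5,has); (15,11,has); (15,12,has); (16,10,has); (16,11,has); (16,12,has); result: nodes: 1:pt, 2:pt, 3:pt, 4:pt, 5:pt, 9:F, 10:pt, 11:pt, 12:pt, 13:F, 14:F, 15:F, 16:F edges: (9,2,has); (9,3,has); (9,5,has); (13,3,has); (13,10,has); (13,12,has); (14,4,has); (14,10,has); (14,11,has); (15,5,has); (15,11,has); (15,12,has); (16,10,has); (16,11,has); (16,12,has)
step 2: rule r1; match: 0->9, 1->2, 2->3, 3->5; deleted nodes 9; deleted edges (9,2,has); (9,3,has); (9,5,has); added nodes 17, 18, 19, 20, 21, 22, 23; added edges (20,2,has); (20,17,has); (20,19,has); (21,3,has); (21,17,has); (21,18,has); (22,5,has); (22,18,has); (22,19,has); (23,17,has); (23,18,has); (23,19,has); result: nodes: 1:pt, 2:pt, 3:pt, 4:pt, 5:pt, 10:pt, 11:pt, 12:pt, 13:F, 14:F, 15:F, 16:F, 17:pt, 18:pt, 19:pt, 20:F, 21:F, 22:F, 23:F edges: (13,3,has); (13,10,has); (13,12,has); (14,4,has); (14,10,has); (14,11,has); (15,5,has); (15,11,has); (15,12,has); (16,10,has); (16,11,has); (16,12,has); (20,2,has); (20,17,has); (20,19,has); (21,3,has); (21,17,has); (21,18,has); (22,5,has); (22,18,has); (22,19,has); (23,17,has); (23,18,has); (23,19,has)
final:
nodes: 1:pt, 2:pt, 3:pt, 4:pt, 5:pt, 10:pt, 11:pt, 12:pt, 13:F, 14:F, 15:F, 16:F, 17:pt, 18:pt, 19:pt, 20:F, 21:F, 22:F, 23:F
edges: (13,3,has); (13,10,has); (13,12,has); (14,4,has); (14,10,has); (14,11,has); (15,5,has); (15,11,has); (15,12,has); (16,10,has); (16,11,has); (16,12,has); (20,2,has); (20,17,has); (20,19,has); (21,3,has); (21,17,has); (21,18,has); (22,5,has); (22,18,has); (22,19,has); (23,17,has); (23,18,has); (23,19,has)


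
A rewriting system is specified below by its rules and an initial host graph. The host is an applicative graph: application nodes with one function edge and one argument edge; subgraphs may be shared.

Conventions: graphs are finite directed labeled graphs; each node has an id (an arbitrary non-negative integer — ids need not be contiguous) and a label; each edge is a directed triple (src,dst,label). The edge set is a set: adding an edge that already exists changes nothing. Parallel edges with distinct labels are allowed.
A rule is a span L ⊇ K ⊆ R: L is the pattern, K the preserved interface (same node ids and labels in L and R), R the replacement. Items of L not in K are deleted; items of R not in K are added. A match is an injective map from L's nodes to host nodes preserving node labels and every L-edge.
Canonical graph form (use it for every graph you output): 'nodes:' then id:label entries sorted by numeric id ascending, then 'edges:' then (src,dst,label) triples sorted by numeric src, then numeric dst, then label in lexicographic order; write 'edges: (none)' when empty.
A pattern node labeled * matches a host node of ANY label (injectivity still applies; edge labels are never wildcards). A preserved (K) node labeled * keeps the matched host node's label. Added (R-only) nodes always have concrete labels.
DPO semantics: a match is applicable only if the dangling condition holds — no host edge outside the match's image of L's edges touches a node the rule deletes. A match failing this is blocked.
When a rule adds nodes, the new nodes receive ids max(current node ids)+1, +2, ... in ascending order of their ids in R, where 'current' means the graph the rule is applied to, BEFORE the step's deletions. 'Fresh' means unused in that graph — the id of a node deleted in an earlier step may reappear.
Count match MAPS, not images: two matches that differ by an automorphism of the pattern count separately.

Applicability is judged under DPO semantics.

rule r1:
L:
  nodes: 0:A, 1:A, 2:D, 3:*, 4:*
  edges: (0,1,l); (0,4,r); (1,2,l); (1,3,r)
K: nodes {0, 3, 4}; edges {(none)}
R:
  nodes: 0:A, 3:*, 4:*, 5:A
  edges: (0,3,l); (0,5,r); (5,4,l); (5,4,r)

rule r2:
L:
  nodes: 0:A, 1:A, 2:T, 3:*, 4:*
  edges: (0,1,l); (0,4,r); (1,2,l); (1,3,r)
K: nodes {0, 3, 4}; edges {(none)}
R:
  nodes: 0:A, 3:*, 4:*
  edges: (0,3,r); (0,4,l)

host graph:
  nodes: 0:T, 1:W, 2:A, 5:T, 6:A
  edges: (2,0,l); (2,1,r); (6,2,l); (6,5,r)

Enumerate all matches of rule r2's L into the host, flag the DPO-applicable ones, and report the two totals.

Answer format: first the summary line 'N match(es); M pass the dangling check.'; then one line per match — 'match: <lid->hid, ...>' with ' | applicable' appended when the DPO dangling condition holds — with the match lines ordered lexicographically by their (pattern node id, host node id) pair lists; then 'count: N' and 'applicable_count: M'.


1 match(es); 1 pass the dangling check.
match: 0->6, 1->2, 2->0, 3->1, 4->5 | applicable
count: 1
applicable_count: 1


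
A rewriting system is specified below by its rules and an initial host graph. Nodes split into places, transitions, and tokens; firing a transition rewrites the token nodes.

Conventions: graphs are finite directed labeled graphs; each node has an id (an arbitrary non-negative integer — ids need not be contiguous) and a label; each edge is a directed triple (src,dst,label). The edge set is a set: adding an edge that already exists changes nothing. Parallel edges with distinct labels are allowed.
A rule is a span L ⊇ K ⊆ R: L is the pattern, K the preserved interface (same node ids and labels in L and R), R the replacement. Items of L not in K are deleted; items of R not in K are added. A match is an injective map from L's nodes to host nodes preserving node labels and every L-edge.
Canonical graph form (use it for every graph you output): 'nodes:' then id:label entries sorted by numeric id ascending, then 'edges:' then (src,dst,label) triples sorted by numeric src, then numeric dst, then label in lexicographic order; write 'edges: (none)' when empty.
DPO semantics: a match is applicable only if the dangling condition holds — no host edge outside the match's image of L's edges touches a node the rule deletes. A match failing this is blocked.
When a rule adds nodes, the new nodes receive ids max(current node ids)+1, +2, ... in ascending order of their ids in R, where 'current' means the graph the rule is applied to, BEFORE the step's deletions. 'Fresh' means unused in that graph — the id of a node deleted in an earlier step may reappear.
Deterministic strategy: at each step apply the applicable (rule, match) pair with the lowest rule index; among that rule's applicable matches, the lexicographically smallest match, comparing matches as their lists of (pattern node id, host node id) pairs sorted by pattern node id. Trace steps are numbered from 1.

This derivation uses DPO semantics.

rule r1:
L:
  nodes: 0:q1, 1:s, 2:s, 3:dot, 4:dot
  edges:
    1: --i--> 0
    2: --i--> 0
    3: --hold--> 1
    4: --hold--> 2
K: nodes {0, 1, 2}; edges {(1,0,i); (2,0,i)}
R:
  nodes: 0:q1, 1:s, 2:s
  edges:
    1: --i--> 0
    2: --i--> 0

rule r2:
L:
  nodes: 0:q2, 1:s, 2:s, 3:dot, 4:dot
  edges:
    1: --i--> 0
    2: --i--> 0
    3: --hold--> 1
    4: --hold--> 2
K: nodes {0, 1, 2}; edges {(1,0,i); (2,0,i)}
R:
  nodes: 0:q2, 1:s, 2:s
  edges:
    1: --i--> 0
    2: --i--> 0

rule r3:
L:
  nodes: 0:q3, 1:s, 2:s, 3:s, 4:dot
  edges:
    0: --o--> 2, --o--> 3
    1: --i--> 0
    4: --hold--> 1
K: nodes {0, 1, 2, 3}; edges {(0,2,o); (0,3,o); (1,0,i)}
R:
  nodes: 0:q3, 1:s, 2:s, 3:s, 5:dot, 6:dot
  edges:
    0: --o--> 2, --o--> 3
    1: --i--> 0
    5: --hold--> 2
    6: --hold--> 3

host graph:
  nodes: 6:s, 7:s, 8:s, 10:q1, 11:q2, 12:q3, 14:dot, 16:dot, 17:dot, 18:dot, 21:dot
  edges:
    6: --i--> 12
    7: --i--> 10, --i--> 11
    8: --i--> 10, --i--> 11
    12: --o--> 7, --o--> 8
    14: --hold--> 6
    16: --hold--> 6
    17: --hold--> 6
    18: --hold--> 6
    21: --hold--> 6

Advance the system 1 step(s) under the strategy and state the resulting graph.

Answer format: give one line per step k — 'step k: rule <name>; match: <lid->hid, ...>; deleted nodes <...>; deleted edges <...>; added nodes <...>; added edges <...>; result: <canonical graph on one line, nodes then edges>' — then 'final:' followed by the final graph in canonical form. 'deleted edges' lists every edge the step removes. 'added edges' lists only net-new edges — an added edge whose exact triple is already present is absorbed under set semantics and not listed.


step 1: rule r3; match: 0->12, 1->6, 2->7, 3->8, 4->14; deleted nodes 14; deleted edges (14,6,hold); added nodes 22, 23; added edges (22,7,hold); (23,8,hold); result: nodes: 6:s, 7:s, 8:s, 10:q1, 11:q2, 12:q3, 16:dot, 17:dot, 18:dot, 21:dot, 22:dot, 23:dot edges: (6,12,i); (7,10,i); (7,11,i); (8,10,i); (8,11,i); (12,7,o); (12,8,o); (16,6,hold); (17,6,hold); (18,6,hold); (21,6,hold); (22,7,hold); (23,8,hold)
final:
nodes: 6:s, 7:s, 8:s, 10:q1, 11:q2, 12:q3, 16:dot, 17:dot, 18:dot, 21:dot, 22:dot, 23:dot
edges: (6,12,i); (7,10,i); (7,11,i); (8,10,i); (8,11,i); (12,7,o); (12,8,o); (16,6,hold); (17,6,hold); (18,6,hold); (21,6,hold); (22,7,hold); (23,8,hold)


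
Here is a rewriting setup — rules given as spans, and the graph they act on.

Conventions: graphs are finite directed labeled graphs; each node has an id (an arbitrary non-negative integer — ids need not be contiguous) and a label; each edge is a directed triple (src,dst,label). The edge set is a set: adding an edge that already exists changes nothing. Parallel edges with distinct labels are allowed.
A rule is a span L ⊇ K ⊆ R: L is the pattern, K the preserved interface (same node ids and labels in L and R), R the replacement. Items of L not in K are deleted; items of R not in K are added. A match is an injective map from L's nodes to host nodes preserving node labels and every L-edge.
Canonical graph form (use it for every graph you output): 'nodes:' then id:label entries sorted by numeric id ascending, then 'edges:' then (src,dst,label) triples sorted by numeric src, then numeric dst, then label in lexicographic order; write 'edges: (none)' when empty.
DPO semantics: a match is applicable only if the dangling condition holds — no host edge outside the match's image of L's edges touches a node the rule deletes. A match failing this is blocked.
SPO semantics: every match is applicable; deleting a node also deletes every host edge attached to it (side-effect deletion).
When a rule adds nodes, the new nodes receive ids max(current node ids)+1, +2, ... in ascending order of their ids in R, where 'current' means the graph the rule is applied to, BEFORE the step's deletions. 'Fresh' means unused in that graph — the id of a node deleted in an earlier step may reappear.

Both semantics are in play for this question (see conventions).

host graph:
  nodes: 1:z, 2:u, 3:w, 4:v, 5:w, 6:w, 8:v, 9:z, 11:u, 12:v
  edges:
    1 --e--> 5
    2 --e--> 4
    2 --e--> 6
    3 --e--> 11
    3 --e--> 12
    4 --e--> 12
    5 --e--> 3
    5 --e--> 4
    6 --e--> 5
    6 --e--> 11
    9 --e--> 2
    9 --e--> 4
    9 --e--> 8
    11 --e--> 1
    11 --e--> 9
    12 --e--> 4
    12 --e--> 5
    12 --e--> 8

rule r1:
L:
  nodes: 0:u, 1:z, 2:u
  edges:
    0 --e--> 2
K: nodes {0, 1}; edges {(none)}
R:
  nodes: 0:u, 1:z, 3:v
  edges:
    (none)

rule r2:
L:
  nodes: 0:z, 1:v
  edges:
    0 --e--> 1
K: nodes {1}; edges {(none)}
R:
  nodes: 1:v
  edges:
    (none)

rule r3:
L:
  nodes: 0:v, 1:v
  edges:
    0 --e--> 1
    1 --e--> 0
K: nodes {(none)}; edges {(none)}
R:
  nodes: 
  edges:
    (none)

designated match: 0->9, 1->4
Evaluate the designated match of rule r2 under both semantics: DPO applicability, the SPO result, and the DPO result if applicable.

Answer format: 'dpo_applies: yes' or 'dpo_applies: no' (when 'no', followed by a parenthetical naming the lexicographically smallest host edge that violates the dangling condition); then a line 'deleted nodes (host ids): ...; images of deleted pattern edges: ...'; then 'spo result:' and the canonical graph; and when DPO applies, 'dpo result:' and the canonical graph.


dpo_applies: no
(the rule deletes node 9, which keeps host edge (9,2,e) outside the match image — the dangling condition fails, DPO blocks; SPO proceeds and side-deletes such edges)
deleted nodes (host ids): 9; images of deleted pattern edges: (9,4,e)
spo result:
nodes: 1:z, 2:u, 3:w, 4:v, 5:w, 6:w, 8:v, 11:u, 12:v
edges: (1,5,e); (2,4,e); (2,6,e); (3,11,e); (3,12,e); (4,12,e); (5,3,e); (5,4,e); (6,5,e); (6,11,e); (11,1,e); (12,4,e); (12,5,e); (12,8,e)


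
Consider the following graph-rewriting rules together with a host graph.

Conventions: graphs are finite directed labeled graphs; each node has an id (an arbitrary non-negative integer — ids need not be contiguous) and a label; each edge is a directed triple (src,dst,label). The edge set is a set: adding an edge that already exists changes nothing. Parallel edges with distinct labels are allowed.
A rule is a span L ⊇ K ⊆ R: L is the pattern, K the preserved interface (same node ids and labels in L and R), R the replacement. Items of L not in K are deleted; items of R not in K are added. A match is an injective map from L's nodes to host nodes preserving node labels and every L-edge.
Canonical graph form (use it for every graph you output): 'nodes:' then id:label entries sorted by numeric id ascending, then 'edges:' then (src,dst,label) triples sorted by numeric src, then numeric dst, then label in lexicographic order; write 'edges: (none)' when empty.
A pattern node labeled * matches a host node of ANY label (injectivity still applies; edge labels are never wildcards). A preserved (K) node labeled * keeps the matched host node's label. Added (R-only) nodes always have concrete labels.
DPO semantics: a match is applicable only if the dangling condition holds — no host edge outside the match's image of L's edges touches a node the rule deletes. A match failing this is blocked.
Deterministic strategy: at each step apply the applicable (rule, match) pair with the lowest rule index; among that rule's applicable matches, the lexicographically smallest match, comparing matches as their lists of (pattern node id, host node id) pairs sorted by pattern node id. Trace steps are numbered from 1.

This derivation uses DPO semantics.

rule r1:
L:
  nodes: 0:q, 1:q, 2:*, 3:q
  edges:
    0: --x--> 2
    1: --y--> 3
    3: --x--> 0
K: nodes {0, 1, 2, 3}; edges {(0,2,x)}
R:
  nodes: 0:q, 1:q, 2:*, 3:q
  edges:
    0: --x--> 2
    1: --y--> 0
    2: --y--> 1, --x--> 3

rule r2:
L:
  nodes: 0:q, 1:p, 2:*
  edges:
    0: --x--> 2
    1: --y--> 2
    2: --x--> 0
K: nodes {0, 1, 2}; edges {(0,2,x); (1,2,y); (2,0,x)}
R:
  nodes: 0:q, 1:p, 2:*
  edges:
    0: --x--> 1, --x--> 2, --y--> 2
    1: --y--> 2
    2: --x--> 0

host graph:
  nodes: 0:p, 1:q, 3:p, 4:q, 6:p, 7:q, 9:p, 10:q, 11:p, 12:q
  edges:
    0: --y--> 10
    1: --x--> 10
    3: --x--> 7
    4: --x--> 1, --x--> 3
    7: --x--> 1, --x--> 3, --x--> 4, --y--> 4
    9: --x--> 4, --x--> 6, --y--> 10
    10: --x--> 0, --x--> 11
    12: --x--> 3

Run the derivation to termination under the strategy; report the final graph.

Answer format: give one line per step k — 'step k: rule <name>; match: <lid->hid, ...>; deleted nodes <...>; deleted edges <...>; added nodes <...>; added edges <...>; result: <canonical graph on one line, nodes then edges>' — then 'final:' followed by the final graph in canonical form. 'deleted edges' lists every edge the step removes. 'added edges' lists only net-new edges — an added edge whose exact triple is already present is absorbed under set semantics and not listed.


step 1: rule r1; match: 0->1, 1->7, 2->10, 3->4; deleted nodes (none); deleted edges (4,1,x); (7,4,y); added nodes (none); added edges (7,1,y); (10,4,x); (10,7,y); result: nodes: 0:p, 1:q, 3:p, 4:q, 6:p, 7:q, 9:p, 10:q, 11:p, 12:q edges: (0,10,y); (1,10,x); (3,7,x); (4,3,x); (7,1,x); (7,1,y); (7,3,x); (7,4,x); (9,4,x); (9,6,x); (9,10,y); (10,0,x); (10,4,x); (10,7,y); (10,11,x); (12,3,x)
step 2: rule r1; match: 0->4, 1->10, 2->3, 3->7; deleted nodes (none); deleted edges (7,4,x); (10,7,y); added nodes (none); added edges (3,10,y); (10,4,y); result: nodes: 0:p, 1:q, 3:p, 4:q, 6:p, 7:q, 9:p, 10:q, 11:p, 12:q edges: (0,10,y); (1,10,x); (3,7,x); (3,10,y); (4,3,x); (7,1,x); (7,1,y); (7,3,x); (9,4,x); (9,6,x); (9,10,y); (10,0,x); (10,4,x); (10,4,y); (10,11,x); (12,3,x)
step 3: rule r1; match: 0->10, 1->7, 2->0, 3->1; deleted nodes (none); deleted edges (1,10,x); (7,1,y); added nodes (none); added edges (0,1,x); (0,7,y); (7,10,y); result: nodes: 0:p, 1:q, 3:p, 4:q, 6:p, 7:q, 9:p, 10:q, 11:p, 12:q edges: (0,1,x); (0,7,y); (0,10,y); (3,7,x); (3,10,y); (4,3,x); (7,1,x); (7,3,x); (7,10,y); (9,4,x); (9,6,x); (9,10,y); (10,0,x); (10,4,x); (10,4,y); (10,11,x); (12,3,x)
step 4: rule r1; match: 0->4, 1->7, 2->3, 3->10; deleted nodes (none); deleted edges (7,10,y); (10,4,x); added nodes (none); added edges (3,7,y); (3,10,x); (7,4,y); result: nodes: 0:p, 1:q, 3:p, 4:q, 6:p, 7:q, 9:p, 10:q, 11:p, 12:q edges: (0,1,x); (0,7,y); (0,10,y); (3,7,x); (3,7,y); (3,10,x); (3,10,y); (4,3,x); (7,1,x); (7,3,x); (7,4,y); (9,4,x); (9,6,x); (9,10,y); (10,0,x); (10,4,y); (10,11,x); (12,3,x)
final:
nodes: 0:p, 1:q, 3:p, 4:q, 6:p, 7:q, 9:p, 10:q, 11:p, 12:q
edges: (0,1,x); (0,7,y); (0,10,y); (3,7,x); (3,7,y); (3,10,x); (3,10,y); (4,3,x); (7,1,x); (7,3,x); (7,4,y); (9,4,x); (9,6,x); (9,10,y); (10,0,x); (10,4,y); (10,11,x); (12,3,x)


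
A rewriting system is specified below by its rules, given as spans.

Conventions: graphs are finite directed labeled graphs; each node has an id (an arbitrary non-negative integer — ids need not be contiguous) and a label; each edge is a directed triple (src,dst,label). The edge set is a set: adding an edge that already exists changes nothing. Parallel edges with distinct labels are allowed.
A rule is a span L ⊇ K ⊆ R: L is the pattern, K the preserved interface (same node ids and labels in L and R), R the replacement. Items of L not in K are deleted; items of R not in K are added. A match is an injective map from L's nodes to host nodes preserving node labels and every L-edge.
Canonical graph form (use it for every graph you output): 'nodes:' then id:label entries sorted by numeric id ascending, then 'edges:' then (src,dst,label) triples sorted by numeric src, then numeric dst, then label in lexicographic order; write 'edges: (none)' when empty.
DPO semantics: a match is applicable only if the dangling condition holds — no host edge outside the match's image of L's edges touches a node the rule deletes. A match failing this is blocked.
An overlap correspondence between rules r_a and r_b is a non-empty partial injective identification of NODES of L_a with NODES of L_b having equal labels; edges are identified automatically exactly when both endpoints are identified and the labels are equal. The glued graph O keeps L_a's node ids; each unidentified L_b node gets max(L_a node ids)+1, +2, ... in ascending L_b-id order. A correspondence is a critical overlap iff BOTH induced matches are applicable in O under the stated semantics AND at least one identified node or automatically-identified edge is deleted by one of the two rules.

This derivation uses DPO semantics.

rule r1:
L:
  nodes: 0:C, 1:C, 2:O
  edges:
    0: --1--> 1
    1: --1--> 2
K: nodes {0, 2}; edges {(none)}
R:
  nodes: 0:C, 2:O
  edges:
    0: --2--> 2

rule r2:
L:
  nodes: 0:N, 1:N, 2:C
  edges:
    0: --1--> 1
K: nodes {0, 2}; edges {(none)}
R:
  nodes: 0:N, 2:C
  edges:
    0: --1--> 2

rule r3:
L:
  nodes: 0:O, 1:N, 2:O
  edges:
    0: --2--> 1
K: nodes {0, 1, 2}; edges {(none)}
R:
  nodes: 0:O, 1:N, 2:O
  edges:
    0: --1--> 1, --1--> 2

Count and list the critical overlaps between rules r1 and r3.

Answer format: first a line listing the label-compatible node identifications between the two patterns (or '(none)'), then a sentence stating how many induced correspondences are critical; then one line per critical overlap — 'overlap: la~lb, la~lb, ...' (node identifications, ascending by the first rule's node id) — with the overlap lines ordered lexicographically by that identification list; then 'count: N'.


label-compatible node identifications between L(r1) and L(r3): 2~0, 2~2
0 of the induced correspondences are critical overlaps of r1 and r3.
count: 0


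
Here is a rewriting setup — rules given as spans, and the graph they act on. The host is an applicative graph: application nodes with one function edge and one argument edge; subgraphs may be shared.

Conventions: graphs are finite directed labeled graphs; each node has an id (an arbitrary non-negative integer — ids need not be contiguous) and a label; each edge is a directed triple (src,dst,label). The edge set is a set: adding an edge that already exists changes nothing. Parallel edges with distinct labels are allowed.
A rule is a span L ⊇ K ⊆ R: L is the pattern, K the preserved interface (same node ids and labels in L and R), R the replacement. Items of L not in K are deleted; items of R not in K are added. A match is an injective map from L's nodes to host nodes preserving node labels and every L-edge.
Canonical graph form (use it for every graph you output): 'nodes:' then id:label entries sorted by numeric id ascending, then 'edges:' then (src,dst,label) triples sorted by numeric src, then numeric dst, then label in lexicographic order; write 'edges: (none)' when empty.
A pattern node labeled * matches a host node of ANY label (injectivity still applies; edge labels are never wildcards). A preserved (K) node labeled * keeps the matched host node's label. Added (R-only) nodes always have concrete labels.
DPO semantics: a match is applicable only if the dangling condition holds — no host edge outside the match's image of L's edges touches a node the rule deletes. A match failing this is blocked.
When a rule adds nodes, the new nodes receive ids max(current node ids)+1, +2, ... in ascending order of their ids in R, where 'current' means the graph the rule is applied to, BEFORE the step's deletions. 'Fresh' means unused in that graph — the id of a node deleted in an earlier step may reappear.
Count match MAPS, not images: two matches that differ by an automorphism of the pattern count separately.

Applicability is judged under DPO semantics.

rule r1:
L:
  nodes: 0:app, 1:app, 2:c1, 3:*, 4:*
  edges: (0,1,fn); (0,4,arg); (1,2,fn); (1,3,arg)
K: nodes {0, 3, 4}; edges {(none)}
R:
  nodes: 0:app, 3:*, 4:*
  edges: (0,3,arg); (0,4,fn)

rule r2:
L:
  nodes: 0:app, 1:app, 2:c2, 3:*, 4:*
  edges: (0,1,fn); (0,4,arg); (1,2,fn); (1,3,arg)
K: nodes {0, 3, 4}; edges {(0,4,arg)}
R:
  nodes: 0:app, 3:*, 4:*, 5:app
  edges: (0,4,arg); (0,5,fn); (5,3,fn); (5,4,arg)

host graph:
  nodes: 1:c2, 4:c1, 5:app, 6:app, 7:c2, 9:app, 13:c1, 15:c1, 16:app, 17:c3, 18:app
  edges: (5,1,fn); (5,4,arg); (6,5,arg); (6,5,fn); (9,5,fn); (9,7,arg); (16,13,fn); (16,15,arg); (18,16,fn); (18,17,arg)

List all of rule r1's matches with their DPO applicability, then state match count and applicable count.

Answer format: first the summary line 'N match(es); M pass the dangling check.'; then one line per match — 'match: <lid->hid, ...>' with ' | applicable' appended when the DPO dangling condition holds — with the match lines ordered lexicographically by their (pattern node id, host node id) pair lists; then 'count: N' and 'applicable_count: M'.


1 match(es); 1 pass the dangling check.
match: 0->18, 1->16, 2->13, 3->15, 4->17 | applicable
count: 1
applicable_count: 1


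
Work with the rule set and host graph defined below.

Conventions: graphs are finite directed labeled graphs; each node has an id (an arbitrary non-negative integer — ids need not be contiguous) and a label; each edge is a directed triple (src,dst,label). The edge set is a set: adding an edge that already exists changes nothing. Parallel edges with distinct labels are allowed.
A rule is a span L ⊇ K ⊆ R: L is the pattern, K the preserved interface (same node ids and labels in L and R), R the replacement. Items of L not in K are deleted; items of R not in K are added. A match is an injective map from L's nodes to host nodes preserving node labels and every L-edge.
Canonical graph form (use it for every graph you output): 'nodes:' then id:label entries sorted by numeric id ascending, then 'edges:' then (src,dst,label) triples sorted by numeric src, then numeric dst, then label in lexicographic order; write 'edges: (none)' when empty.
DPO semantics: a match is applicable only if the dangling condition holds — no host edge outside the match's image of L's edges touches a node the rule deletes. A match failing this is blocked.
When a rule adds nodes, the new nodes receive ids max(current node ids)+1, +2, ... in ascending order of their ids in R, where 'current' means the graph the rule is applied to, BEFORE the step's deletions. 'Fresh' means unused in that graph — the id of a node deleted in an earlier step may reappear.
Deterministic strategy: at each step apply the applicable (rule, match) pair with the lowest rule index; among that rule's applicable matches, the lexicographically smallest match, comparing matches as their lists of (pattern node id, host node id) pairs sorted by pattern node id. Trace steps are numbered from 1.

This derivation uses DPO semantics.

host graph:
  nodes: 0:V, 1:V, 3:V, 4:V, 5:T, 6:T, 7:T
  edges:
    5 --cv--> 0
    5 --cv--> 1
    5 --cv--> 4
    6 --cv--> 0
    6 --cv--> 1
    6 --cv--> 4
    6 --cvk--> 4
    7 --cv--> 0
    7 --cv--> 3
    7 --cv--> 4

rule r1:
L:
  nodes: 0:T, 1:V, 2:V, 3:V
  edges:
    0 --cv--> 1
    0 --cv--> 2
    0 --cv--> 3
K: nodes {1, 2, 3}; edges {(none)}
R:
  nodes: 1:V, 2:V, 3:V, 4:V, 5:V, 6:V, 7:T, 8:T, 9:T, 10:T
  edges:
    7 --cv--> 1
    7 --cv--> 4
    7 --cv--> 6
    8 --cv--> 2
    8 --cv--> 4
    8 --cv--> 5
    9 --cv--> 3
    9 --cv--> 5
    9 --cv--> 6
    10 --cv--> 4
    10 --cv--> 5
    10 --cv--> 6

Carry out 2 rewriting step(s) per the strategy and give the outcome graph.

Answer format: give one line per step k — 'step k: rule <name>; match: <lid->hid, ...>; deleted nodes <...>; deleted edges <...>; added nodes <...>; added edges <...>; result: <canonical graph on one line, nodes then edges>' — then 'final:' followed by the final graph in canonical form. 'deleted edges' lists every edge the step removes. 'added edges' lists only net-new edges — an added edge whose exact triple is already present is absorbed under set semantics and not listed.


step 1: rule r1; match: 0->5, 1->0, 2->1, 3->4; deleted nodes 5; deleted edges (5,0,cv); (5,1,cv); (5,4,cv); added nodes 8, 9, 10, 11, 12, 13, 14; added edges (11,0,cv); (11,8,cv); (11,10,cv); (12,1,cv); (12,8,cv); (12,9,cv); (13,4,cv); (13,9,cv); (13,10,cv); (14,8,cv); (14,9,cv); (14,10,cv); result: nodes: 0:V, 1:V, 3:V, 4:V, 6:T, 7:T, 8:V, 9:V, 10:V, 11:T, 12:T, 13:T, 14:T edges: (6,0,cv); (6,1,cv); (6,4,cv); (6,4,cvk); (7,0,cv); (7,3,cv); (7,4,cv); (11,0,cv); (11,8,cv); (11,10,cv); (12,1,cv); (12,8,cv); (12,9,cv); (13,4,cv); (13,9,cv); (13,10,cv); (14,8,cv); (14,9,cv); (14,10,cv)
step 2: rule r1; match: 0->7, 1->0, 2->3, 3->4; deleted nodes 7; deleted edges (7,0,cv); (7,3,cv); (7,4,cv); added nodes 15, 16, 17, 18, 19, 20, 21; added edges (18,0,cv); (18,15,cv); (18,17,cv); (19,3,cv); (19,15,cv); (19,16,cv); (20,4,cv); (20,16,cv); (20,17,cv); (21,15,cv); (21,16,cv); (21,17,cv); result: nodes: 0:V, 1:V, 3:V, 4:V, 6:T, 8:V, 9:V, 10:V, 11:T, 12:T, 13:T, 14:T, 15:V, 16:V, 17:V, 18:T, 19:T, 20:T, 21:T edges: (6,0,cv); (6,1,cv); (6,4,cv); (6,4,cvk); (11,0,cv); (11,8,cv); (11,10,cv); (12,1,cv); (12,8,cv); (12,9,cv); (13,4,cv); (13,9,cv); (13,10,cv); (14,8,cv); (14,9,cv); (14,10,cv); (18,0,cv); (18,15,cv); (18,17,cv); (19,3,cv); (19,15,cv); (19,16,cv); (20,4,cv); (20,16,cv); (20,17,cv); (21,15,cv); (21,16,cv); (21,17,cv)
final:
nodes: 0:V, 1:V, 3:V, 4:V, 6:T, 8:V, 9:V, 10:V, 11:T, 12:T, 13:T, 14:T, 15:V, 16:V, 17:V, 18:T, 19:T, 20:T, 21:T
edges: (6,0,cv); (6,1,cv); (6,4,cv); (6,4,cvk); (11,0,cv); (11,8,cv); (11,10,cv); (12,1,cv); (12,8,cv); (12,9,cv); (13,4,cv); (13,9,cv); (13,10,cv); (14,8,cv); (14,9,cv); (14,10,cv); (18,0,cv); (18,15,cv); (18,17,cv); (19,3,cv); (19,15,cv); (19,16,cv); (20,4,cv); (20,16,cv); (20,17,cv); (21,15,cv); (21,16,cv); (21,17,cv)
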